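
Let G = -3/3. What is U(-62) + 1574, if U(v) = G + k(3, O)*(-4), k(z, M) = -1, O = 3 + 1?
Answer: 1577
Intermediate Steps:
O = 4
G = -1 (G = -3*1/3 = -1)
U(v) = 3 (U(v) = -1 - 1*(-4) = -1 + 4 = 3)
U(-62) + 1574 = 3 + 1574 = 1577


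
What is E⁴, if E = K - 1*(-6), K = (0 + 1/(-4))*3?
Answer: 194481/256 ≈ 759.69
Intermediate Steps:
K = -¾ (K = (0 - ¼)*3 = -¼*3 = -¾ ≈ -0.75000)
E = 21/4 (E = -¾ - 1*(-6) = -¾ + 6 = 21/4 ≈ 5.2500)
E⁴ = (21/4)⁴ = 194481/256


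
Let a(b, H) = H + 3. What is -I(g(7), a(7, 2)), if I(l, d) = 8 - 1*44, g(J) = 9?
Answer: 36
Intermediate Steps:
a(b, H) = 3 + H
I(l, d) = -36 (I(l, d) = 8 - 44 = -36)
-I(g(7), a(7, 2)) = -1*(-36) = 36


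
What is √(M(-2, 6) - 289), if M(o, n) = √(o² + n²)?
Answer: √(-289 + 2*√10) ≈ 16.813*I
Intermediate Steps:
M(o, n) = √(n² + o²)
√(M(-2, 6) - 289) = √(√(6² + (-2)²) - 289) = √(√(36 + 4) - 289) = √(√40 - 289) = √(2*√10 - 289) = √(-289 + 2*√10)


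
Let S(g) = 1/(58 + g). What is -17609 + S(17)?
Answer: -1320674/75 ≈ -17609.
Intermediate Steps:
-17609 + S(17) = -17609 + 1/(58 + 17) = -17609 + 1/75 = -1320674/75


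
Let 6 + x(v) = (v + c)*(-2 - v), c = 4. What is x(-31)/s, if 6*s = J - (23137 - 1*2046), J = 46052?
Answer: -4734/24961 ≈ -0.18966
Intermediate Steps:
s = 24961/6 (s = (46052 - (23137 - 1*2046))/6 = (46052 - (23137 - 2046))/6 = (46052 - 1*21091)/6 = (46052 - 21091)/6 = (⅙)*24961 = 24961/6 ≈ 4160.2)
x(v) = -6 + (-2 - v)*(4 + v) (x(v) = -6 + (v + 4)*(-2 - v) = -6 + (4 + v)*(-2 - v) = -6 + (-2 - v)*(4 + v))
x(-31)/s = (-14 - 1*(-31)² - 6*(-31))/(24961/6) = (-14 - 1*961 + 186)*(6/24961) = (-14 - 961 + 186)*(6/24961) = -789*6/24961 = -4734/24961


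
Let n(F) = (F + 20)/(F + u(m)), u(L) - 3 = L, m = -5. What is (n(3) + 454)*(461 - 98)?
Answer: 173151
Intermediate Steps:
u(L) = 3 + L
n(F) = (20 + F)/(-2 + F) (n(F) = (F + 20)/(F + (3 - 5)) = (20 + F)/(F - 2) = (20 + F)/(-2 + F))
(n(3) + 454)*(461 - 98) = ((20 + 3)/(-2 + 3) + 454)*(461 - 98) = (23/1 + 454)*363 = (1*23 + 454)*363 = (23 + 454)*363 = 477*363 = 173151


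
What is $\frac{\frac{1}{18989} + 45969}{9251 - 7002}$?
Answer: $\frac{872905342}{42706261} \approx 20.44$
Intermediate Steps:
$\frac{\frac{1}{18989} + 45969}{9251 - 7002} = \frac{\frac{1}{18989} + 45969}{2249} = \frac{872905342}{18989} \cdot \frac{1}{2249} = \frac{872905342}{42706261}$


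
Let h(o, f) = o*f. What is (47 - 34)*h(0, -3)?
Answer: 0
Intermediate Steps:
h(o, f) = f*o
(47 - 34)*h(0, -3) = (47 - 34)*(-3*0) = 13*0 = 0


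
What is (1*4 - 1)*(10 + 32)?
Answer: 126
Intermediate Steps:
(1*4 - 1)*(10 + 32) = (4 - 1)*42 = 3*42 = 126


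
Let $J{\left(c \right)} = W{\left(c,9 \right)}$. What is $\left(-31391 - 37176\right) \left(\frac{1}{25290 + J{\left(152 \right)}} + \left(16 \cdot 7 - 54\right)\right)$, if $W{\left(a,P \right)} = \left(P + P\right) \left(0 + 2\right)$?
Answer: $- \frac{100718683403}{25326} \approx -3.9769 \cdot 10^{6}$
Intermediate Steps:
$W{\left(a,P \right)} = 4 P$ ($W{\left(a,P \right)} = 2 P 2 = 4 P$)
$J{\left(c \right)} = 36$ ($J{\left(c \right)} = 4 \cdot 9 = 36$)
$\left(-31391 - 37176\right) \left(\frac{1}{25290 + J{\left(152 \right)}} + \left(16 \cdot 7 - 54\right)\right) = \left(-31391 - 37176\right) \left(\frac{1}{25290 + 36} + \left(16 \cdot 7 - 54\right)\right) = - 68567 \left(\frac{1}{25326} + \left(112 - 54\right)\right) = - 68567 \left(\frac{1}{25326} + 58\right) = \left(-68567\right) \frac{1468909}{25326} = - \frac{100718683403}{25326}$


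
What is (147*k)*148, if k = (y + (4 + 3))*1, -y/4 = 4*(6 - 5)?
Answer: -195804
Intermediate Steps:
y = -16 (y = -16*(6 - 5) = -16 ≈ -16.000)
k = -9 (k = (-16 + (4 + 3))*1 = (-16 + 7)*1 = -9*1 = -9)
(147*k)*148 = (147*(-9))*148 = -1323*148 = -195804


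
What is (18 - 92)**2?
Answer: 5476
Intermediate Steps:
(18 - 92)**2 = (-74)**2 = 5476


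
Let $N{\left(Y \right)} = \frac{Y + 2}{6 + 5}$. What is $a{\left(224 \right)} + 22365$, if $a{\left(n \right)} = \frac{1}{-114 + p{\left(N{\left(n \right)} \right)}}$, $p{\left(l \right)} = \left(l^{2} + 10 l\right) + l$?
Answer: $\frac{1445405341}{64628} \approx 22365.0$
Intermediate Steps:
$N{\left(Y \right)} = \frac{2}{11} + \frac{Y}{11}$ ($N{\left(Y \right)} = \frac{2 + Y}{11} = \left(2 + Y\right) \frac{1}{11} = \frac{2}{11} + \frac{Y}{11}$)
$p{\left(l \right)} = l^{2} + 11 l$
$a{\left(n \right)} = \frac{1}{-114 + \left(\frac{2}{11} + \frac{n}{11}\right) \left(\frac{123}{11} + \frac{n}{11}\right)}$ ($a{\left(n \right)} = \frac{1}{-114 + \left(\frac{2}{11} + \frac{n}{11}\right) \left(11 + \left(\frac{2}{11} + \frac{n}{11}\right)\right)} = \frac{1}{-114 + \left(\frac{2}{11} + \frac{n}{11}\right) \left(\frac{123}{11} + \frac{n}{11}\right)}$)
$a{\left(224 \right)} + 22365 = \frac{121}{-13794 + \left(2 + 224\right) \left(123 + 224\right)} + 22365 = \frac{121}{-13794 + 226 \cdot 347} + 22365 = \frac{121}{-13794 + 78422} + 22365 = \frac{121}{64628} + 22365 = \frac{1445405341}{64628}$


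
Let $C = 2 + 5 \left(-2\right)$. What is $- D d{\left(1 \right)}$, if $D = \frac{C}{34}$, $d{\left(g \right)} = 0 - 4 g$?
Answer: $- \frac{16}{17} \approx -0.94118$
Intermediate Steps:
$C = -8$ ($C = 2 - 10 = -8$)
$d{\left(g \right)} = - 4 g$
$D = - \frac{4}{17}$ ($D = - \frac{8}{34} = \left(-8\right) \frac{1}{34} = - \frac{4}{17} \approx -0.23529$)
$- D d{\left(1 \right)} = - \frac{\left(-4\right) \left(\left(-4\right) 1\right)}{17} = - \frac{\left(-4\right) \left(-4\right)}{17} = \left(-1\right) \frac{16}{17} = - \frac{16}{17}$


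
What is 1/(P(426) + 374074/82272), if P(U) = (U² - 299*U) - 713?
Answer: 41136/2196396941 ≈ 1.8729e-5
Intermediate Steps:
P(U) = -713 + U² - 299*U
1/(P(426) + 374074/82272) = 1/((-713 + 426² - 299*426) + 374074/82272) = 1/((-713 + 181476 - 127374) + 374074*(1/82272)) = 1/(53389 + 187037/41136) = 1/(2196396941/41136) = 41136/2196396941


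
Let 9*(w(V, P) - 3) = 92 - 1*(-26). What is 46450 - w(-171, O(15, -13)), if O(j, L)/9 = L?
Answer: 417905/9 ≈ 46434.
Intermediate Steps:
O(j, L) = 9*L
w(V, P) = 145/9 (w(V, P) = 3 + (92 - 1*(-26))/9 = 3 + (92 + 26)/9 = 3 + (1/9)*118 = 3 + 118/9 = 145/9)
46450 - w(-171, O(15, -13)) = 46450 - 1*145/9 = 46450 - 145/9 = 417905/9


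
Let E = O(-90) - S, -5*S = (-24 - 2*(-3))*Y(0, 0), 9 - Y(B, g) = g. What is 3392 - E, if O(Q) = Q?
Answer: 17572/5 ≈ 3514.4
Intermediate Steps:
Y(B, g) = 9 - g
S = 162/5 (S = -(-24 - 2*(-3))*(9 - 1*0)/5 = -(-24 + 6)*(9 + 0)/5 = -(-18)*9/5 = -1/5*(-162) = 162/5 ≈ 32.400)
E = -612/5 (E = -90 - 1*162/5 = -90 - 162/5 = -612/5 ≈ -122.40)
3392 - E = 3392 - 1*(-612/5) = 3392 + 612/5 = 17572/5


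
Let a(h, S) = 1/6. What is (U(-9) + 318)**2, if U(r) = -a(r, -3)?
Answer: 3636649/36 ≈ 1.0102e+5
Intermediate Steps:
a(h, S) = 1/6
U(r) = -1/6 (U(r) = -1*1/6 = -1/6)
(U(-9) + 318)**2 = (-1/6 + 318)**2 = (1907/6)**2 = 3636649/36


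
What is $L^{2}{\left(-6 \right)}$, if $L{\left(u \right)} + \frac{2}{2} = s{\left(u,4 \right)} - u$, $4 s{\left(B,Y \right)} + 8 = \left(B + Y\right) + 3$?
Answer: $\frac{169}{16} \approx 10.563$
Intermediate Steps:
$s{\left(B,Y \right)} = - \frac{5}{4} + \frac{B}{4} + \frac{Y}{4}$ ($s{\left(B,Y \right)} = -2 + \frac{\left(B + Y\right) + 3}{4} = -2 + \frac{3 + B + Y}{4} = -2 + \left(\frac{3}{4} + \frac{B}{4} + \frac{Y}{4}\right) = - \frac{5}{4} + \frac{B}{4} + \frac{Y}{4}$)
$L{\left(u \right)} = - \frac{5}{4} - \frac{3 u}{4}$ ($L{\left(u \right)} = -1 - \left(\frac{1}{4} + \frac{3 u}{4}\right) = - \frac{5}{4} - \frac{3 u}{4}$)
$L^{2}{\left(-6 \right)} = \left(- \frac{5}{4} - - \frac{9}{2}\right)^{2} = \left(- \frac{5}{4} + \frac{9}{2}\right)^{2} = \left(\frac{13}{4}\right)^{2} = \frac{169}{16}$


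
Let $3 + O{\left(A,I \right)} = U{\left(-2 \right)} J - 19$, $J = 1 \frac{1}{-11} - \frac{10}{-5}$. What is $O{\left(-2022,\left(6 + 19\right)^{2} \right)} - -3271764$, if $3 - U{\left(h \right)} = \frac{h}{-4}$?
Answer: $\frac{71978429}{22} \approx 3.2717 \cdot 10^{6}$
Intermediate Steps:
$J = \frac{21}{11}$ ($J = 1 \left(- \frac{1}{11}\right) - -2 = - \frac{1}{11} + 2 = \frac{21}{11} \approx 1.9091$)
$U{\left(h \right)} = 3 + \frac{h}{4}$ ($U{\left(h \right)} = 3 - \frac{h}{-4} = 3 - h \left(- \frac{1}{4}\right) = 3 - - \frac{h}{4} = 3 + \frac{h}{4}$)
$O{\left(A,I \right)} = - \frac{379}{22}$ ($O{\left(A,I \right)} = -3 - \left(19 - \left(3 + \frac{1}{4} \left(-2\right)\right) \frac{21}{11}\right) = -3 - \left(19 - \left(3 - \frac{1}{2}\right) \frac{21}{11}\right) = -3 + \left(\frac{5}{2} \cdot \frac{21}{11} - 19\right) = -3 + \left(\frac{105}{22} - 19\right) = -3 - \frac{313}{22} = - \frac{379}{22}$)
$O{\left(-2022,\left(6 + 19\right)^{2} \right)} - -3271764 = - \frac{379}{22} - -3271764 = - \frac{379}{22} + 3271764 = \frac{71978429}{22}$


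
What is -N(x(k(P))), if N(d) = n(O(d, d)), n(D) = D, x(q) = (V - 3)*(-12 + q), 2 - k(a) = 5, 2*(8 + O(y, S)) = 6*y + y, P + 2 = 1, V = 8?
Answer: 541/2 ≈ 270.50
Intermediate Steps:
P = -1 (P = -2 + 1 = -1)
O(y, S) = -8 + 7*y/2 (O(y, S) = -8 + (6*y + y)/2 = -8 + (7*y)/2 = -8 + 7*y/2)
k(a) = -3 (k(a) = 2 - 1*5 = 2 - 5 = -3)
x(q) = -60 + 5*q (x(q) = (8 - 3)*(-12 + q) = 5*(-12 + q) = -60 + 5*q)
N(d) = -8 + 7*d/2
-N(x(k(P))) = -(-8 + 7*(-60 + 5*(-3))/2) = -(-8 + 7*(-60 - 15)/2) = -(-8 + (7/2)*(-75)) = -(-8 - 525/2) = -1*(-541/2) = 541/2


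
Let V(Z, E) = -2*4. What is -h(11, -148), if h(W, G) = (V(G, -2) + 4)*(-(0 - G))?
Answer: -592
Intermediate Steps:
V(Z, E) = -8
h(W, G) = -4*G (h(W, G) = (-8 + 4)*(-(0 - G)) = -(-4)*(-G) = -4*G)
-h(11, -148) = -(-4)*(-148) = -1*592 = -592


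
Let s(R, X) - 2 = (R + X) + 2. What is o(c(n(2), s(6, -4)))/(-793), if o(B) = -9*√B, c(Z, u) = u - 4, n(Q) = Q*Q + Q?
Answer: 9*√2/793 ≈ 0.016050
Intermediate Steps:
s(R, X) = 4 + R + X (s(R, X) = 2 + ((R + X) + 2) = 2 + (2 + R + X) = 4 + R + X)
n(Q) = Q + Q² (n(Q) = Q² + Q = Q + Q²)
c(Z, u) = -4 + u
o(c(n(2), s(6, -4)))/(-793) = -9*√(-4 + (4 + 6 - 4))/(-793) = -9*√(-4 + 6)*(-1/793) = -9*√2*(-1/793) = 9*√2/793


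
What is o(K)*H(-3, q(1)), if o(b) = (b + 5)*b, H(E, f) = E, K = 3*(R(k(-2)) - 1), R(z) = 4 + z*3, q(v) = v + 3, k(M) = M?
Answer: -108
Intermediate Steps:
q(v) = 3 + v
R(z) = 4 + 3*z
K = -9 (K = 3*((4 + 3*(-2)) - 1) = 3*((4 - 6) - 1) = 3*(-2 - 1) = 3*(-3) = -9)
o(b) = b*(5 + b) (o(b) = (5 + b)*b = b*(5 + b))
o(K)*H(-3, q(1)) = -9*(5 - 9)*(-3) = -9*(-4)*(-3) = 36*(-3) = -108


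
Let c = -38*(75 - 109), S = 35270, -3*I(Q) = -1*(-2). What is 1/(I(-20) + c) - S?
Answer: -136635977/3874 ≈ -35270.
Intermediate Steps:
I(Q) = -⅔ (I(Q) = -(-1)*(-2)/3 = -⅓*2 = -⅔)
c = 1292 (c = -38*(-34) = 1292)
1/(I(-20) + c) - S = 1/(-⅔ + 1292) - 1*35270 = 1/(3874/3) - 35270 = 3/3874 - 35270 = -136635977/3874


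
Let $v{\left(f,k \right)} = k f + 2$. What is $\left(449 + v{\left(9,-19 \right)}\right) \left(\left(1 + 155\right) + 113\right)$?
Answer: $75320$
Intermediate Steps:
$v{\left(f,k \right)} = 2 + f k$ ($v{\left(f,k \right)} = f k + 2 = 2 + f k$)
$\left(449 + v{\left(9,-19 \right)}\right) \left(\left(1 + 155\right) + 113\right) = \left(449 + \left(2 + 9 \left(-19\right)\right)\right) \left(\left(1 + 155\right) + 113\right) = \left(449 + \left(2 - 171\right)\right) \left(156 + 113\right) = \left(449 - 169\right) 269 = 280 \cdot 269 = 75320$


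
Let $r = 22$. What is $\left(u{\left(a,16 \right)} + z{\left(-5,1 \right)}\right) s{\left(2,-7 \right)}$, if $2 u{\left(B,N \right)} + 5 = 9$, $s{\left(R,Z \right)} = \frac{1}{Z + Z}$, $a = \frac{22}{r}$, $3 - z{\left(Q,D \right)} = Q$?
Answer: $- \frac{5}{7} \approx -0.71429$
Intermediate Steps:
$z{\left(Q,D \right)} = 3 - Q$
$a = 1$ ($a = \frac{22}{22} = 22 \cdot \frac{1}{22} = 1$)
$s{\left(R,Z \right)} = \frac{1}{2 Z}$
$u{\left(B,N \right)} = 2$ ($u{\left(B,N \right)} = - \frac{5}{2} + \frac{1}{2} \cdot 9 = - \frac{5}{2} + \frac{9}{2} = 2$)
$\left(u{\left(a,16 \right)} + z{\left(-5,1 \right)}\right) s{\left(2,-7 \right)} = \left(2 + \left(3 - -5\right)\right) \frac{1}{2 \left(-7\right)} = \left(2 + \left(3 + 5\right)\right) \frac{1}{2} \left(- \frac{1}{7}\right) = \left(2 + 8\right) \left(- \frac{1}{14}\right) = 10 \left(- \frac{1}{14}\right) = - \frac{5}{7}$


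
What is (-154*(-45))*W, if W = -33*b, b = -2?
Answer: 457380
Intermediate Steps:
W = 66 (W = -33*(-2) = 66)
(-154*(-45))*W = -154*(-45)*66 = 6930*66 = 457380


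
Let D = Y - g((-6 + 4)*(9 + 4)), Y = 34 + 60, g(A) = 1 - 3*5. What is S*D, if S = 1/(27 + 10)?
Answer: 108/37 ≈ 2.9189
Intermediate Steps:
g(A) = -14 (g(A) = 1 - 15 = -14)
Y = 94
S = 1/37 ≈ 0.027027
D = 108 (D = 94 - 1*(-14) = 94 + 14 = 108)
S*D = (1/37)*108 = 108/37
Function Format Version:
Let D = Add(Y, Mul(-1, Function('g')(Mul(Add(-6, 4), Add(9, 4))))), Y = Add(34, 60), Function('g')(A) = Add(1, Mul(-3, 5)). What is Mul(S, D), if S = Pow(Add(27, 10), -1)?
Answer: Rational(108, 37) ≈ 2.9189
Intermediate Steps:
Function('g')(A) = -14 (Function('g')(A) = Add(1, -15) = -14)
Y = 94
S = Rational(1, 37) (S = Pow(37, -1) = Rational(1, 37) ≈ 0.027027)
D = 108 (D = Add(94, Mul(-1, -14)) = Add(94, 14) = 108)
Mul(S, D) = Mul(Rational(1, 37), 108) = Rational(108, 37)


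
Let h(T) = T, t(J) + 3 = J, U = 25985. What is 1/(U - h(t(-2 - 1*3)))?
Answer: 1/25993 ≈ 3.8472e-5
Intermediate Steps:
t(J) = -3 + J
1/(U - h(t(-2 - 1*3))) = 1/(25985 - (-3 + (-2 - 1*3))) = 1/(25985 - (-3 + (-2 - 3))) = 1/(25985 - (-3 - 5)) = 1/(25985 - 1*(-8)) = 1/(25985 + 8) = 1/25993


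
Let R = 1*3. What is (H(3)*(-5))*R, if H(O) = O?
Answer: -45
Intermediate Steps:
R = 3
(H(3)*(-5))*R = (3*(-5))*3 = -15*3 = -45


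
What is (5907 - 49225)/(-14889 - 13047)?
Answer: 21659/13968 ≈ 1.5506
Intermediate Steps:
(5907 - 49225)/(-14889 - 13047) = -43318/(-27936) = -43318*(-1/27936) = 21659/13968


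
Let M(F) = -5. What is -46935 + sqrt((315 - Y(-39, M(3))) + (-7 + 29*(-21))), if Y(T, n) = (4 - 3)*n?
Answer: -46935 + 2*I*sqrt(74) ≈ -46935.0 + 17.205*I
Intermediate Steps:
Y(T, n) = n (Y(T, n) = 1*n = n)
-46935 + sqrt((315 - Y(-39, M(3))) + (-7 + 29*(-21))) = -46935 + sqrt((315 - 1*(-5)) + (-7 + 29*(-21))) = -46935 + sqrt((315 + 5) + (-7 - 609)) = -46935 + sqrt(320 - 616) = -46935 + sqrt(-296) = -46935 + 2*I*sqrt(74)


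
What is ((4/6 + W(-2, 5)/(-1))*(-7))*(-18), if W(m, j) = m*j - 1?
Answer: 1470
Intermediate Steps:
W(m, j) = -1 + j*m (W(m, j) = j*m - 1 = -1 + j*m)
((4/6 + W(-2, 5)/(-1))*(-7))*(-18) = ((4/6 + (-1 + 5*(-2))/(-1))*(-7))*(-18) = ((4*(⅙) + (-1 - 10)*(-1))*(-7))*(-18) = ((⅔ - 11*(-1))*(-7))*(-18) = ((⅔ + 11)*(-7))*(-18) = ((35/3)*(-7))*(-18) = -245/3*(-18) = 1470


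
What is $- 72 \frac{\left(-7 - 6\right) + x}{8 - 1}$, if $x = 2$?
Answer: $\frac{792}{7} \approx 113.14$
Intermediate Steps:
$- 72 \frac{\left(-7 - 6\right) + x}{8 - 1} = - 72 \frac{\left(-7 - 6\right) + 2}{8 - 1} = - 72 \frac{-13 + 2}{7} = - 72 \left(\left(-11\right) \frac{1}{7}\right) = \left(-72\right) \left(- \frac{11}{7}\right) = \frac{792}{7}$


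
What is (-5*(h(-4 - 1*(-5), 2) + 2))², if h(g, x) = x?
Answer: 400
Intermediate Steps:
(-5*(h(-4 - 1*(-5), 2) + 2))² = (-5*(2 + 2))² = (-5*4)² = (-20)² = 400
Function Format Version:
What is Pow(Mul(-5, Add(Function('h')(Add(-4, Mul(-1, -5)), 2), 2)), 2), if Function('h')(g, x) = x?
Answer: 400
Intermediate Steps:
Pow(Mul(-5, Add(Function('h')(Add(-4, Mul(-1, -5)), 2), 2)), 2) = Pow(Mul(-5, Add(2, 2)), 2) = Pow(Mul(-5, 4), 2) = Pow(-20, 2) = 400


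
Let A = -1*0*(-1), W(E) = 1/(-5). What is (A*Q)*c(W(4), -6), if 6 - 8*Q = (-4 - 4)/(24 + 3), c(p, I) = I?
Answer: 0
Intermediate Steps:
W(E) = -1/5
Q = 85/108 (Q = 3/4 - (-4 - 4)/(8*(24 + 3)) = 3/4 - (-1)/27 = 3/4 - 1/8*(-8/27) = 3/4 + 1/27 = 85/108 ≈ 0.78704)
A = 0 (A = 0*(-1) = 0)
(A*Q)*c(W(4), -6) = (0*(85/108))*(-6) = 0*(-6) = 0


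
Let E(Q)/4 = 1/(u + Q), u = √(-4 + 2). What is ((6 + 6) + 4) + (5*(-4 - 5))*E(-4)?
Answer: 56 + 10*I*√2 ≈ 56.0 + 14.142*I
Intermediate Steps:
u = I*√2 (u = √(-2) = I*√2 ≈ 1.4142*I)
E(Q) = 4/(Q + I*√2) (E(Q) = 4/(I*√2 + Q) = 4/(Q + I*√2))
((6 + 6) + 4) + (5*(-4 - 5))*E(-4) = ((6 + 6) + 4) + (5*(-4 - 5))*(4/(-4 + I*√2)) = (12 + 4) + (5*(-9))*(4/(-4 + I*√2)) = 16 - 180/(-4 + I*√2)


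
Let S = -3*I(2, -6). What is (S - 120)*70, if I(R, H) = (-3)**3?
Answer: -2730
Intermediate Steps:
I(R, H) = -27
S = 81 (S = -3*(-27) = 81)
(S - 120)*70 = (81 - 120)*70 = -39*70 = -2730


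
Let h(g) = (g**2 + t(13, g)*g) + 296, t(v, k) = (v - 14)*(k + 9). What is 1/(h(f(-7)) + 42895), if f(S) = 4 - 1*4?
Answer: 1/43191 ≈ 2.3153e-5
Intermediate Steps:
f(S) = 0 (f(S) = 4 - 4 = 0)
t(v, k) = (-14 + v)*(9 + k)
h(g) = 296 + g**2 + g*(-9 - g) (h(g) = (g**2 + (-126 - 14*g + 9*13 + g*13)*g) + 296 = (g**2 + (-126 - 14*g + 117 + 13*g)*g) + 296 = (g**2 + (-9 - g)*g) + 296 = (g**2 + g*(-9 - g)) + 296 = 296 + g**2 + g*(-9 - g))
1/(h(f(-7)) + 42895) = 1/((296 - 9*0) + 42895) = 1/((296 + 0) + 42895) = 1/(296 + 42895) = 1/43191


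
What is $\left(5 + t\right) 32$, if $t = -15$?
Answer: $-320$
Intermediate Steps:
$\left(5 + t\right) 32 = \left(5 - 15\right) 32 = \left(-10\right) 32 = -320$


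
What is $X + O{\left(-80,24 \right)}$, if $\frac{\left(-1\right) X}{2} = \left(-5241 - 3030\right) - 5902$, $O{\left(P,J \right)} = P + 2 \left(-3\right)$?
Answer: $28260$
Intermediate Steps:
$O{\left(P,J \right)} = -6 + P$ ($O{\left(P,J \right)} = P - 6 = -6 + P$)
$X = 28346$ ($X = - 2 \left(\left(-5241 - 3030\right) - 5902\right) = - 2 \left(-8271 - 5902\right) = \left(-2\right) \left(-14173\right) = 28346$)
$X + O{\left(-80,24 \right)} = 28346 - 86 = 28260$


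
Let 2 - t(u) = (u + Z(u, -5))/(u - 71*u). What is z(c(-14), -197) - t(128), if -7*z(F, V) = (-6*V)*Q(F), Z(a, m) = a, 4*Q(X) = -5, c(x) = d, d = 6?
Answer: 14633/70 ≈ 209.04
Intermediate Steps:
c(x) = 6
Q(X) = -5/4 (Q(X) = (¼)*(-5) = -5/4)
z(F, V) = -15*V/14 (z(F, V) = -(-6*V)*(-5)/(7*4) = -15*V/14)
t(u) = 71/35 (t(u) = 2 - (u + u)/(u - 71*u) = 2 - 2*u/((-70*u)) = 2 - 2*u*(-1/(70*u)) = 2 - 1*(-1/35) = 2 + 1/35 = 71/35)
z(c(-14), -197) - t(128) = -15/14*(-197) - 1*71/35 = 2955/14 - 71/35 = 14633/70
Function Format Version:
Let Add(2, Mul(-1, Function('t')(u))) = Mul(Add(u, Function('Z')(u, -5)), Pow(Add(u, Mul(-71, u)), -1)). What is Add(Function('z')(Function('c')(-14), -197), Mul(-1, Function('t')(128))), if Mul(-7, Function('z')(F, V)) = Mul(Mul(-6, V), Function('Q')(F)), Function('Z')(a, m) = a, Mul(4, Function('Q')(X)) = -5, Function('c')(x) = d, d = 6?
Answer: Rational(14633, 70) ≈ 209.04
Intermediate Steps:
Function('c')(x) = 6
Function('Q')(X) = Rational(-5, 4) (Function('Q')(X) = Mul(Rational(1, 4), -5) = Rational(-5, 4))
Function('z')(F, V) = Mul(Rational(-15, 14), V) (Function('z')(F, V) = Mul(Rational(-1, 7), Mul(Mul(-6, V), Rational(-5, 4))) = Mul(Rational(-1, 7), Mul(Rational(15, 2), V)) = Mul(Rational(-15, 14), V))
Function('t')(u) = Rational(71, 35) (Function('t')(u) = Add(2, Mul(-1, Mul(Add(u, u), Pow(Add(u, Mul(-71, u)), -1)))) = Add(2, Mul(-1, Mul(Mul(2, u), Pow(Mul(-70, u), -1)))) = Add(2, Mul(-1, Mul(Mul(2, u), Mul(Rational(-1, 70), Pow(u, -1))))) = Add(2, Mul(-1, Rational(-1, 35))) = Add(2, Rational(1, 35)) = Rational(71, 35))
Add(Function('z')(Function('c')(-14), -197), Mul(-1, Function('t')(128))) = Add(Mul(Rational(-15, 14), -197), Mul(-1, Rational(71, 35))) = Add(Rational(2955, 14), Rational(-71, 35)) = Rational(14633, 70)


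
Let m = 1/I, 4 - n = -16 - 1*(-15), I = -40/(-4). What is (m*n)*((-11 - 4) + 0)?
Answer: -15/2 ≈ -7.5000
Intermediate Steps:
I = 10 (I = -40*(-1/4) = 10)
n = 5 (n = 4 - (-16 - 1*(-15)) = 4 - (-16 + 15) = 4 - 1*(-1) = 4 + 1 = 5)
m = 1/10 ≈ 0.10000
(m*n)*((-11 - 4) + 0) = ((1/10)*5)*((-11 - 4) + 0) = (-15 + 0)/2 = (1/2)*(-15) = -15/2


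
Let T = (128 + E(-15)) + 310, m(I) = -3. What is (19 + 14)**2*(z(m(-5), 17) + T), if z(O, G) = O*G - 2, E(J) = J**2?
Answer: 664290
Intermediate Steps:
z(O, G) = -2 + G*O (z(O, G) = G*O - 2 = -2 + G*O)
T = 663 (T = (128 + (-15)**2) + 310 = (128 + 225) + 310 = 353 + 310 = 663)
(19 + 14)**2*(z(m(-5), 17) + T) = (19 + 14)**2*((-2 + 17*(-3)) + 663) = 33**2*((-2 - 51) + 663) = 1089*(-53 + 663) = 1089*610 = 664290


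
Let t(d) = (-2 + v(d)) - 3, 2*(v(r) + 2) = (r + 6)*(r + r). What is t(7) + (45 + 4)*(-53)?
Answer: -2513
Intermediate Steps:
v(r) = -2 + r*(6 + r) (v(r) = -2 + ((r + 6)*(r + r))/2 = -2 + ((6 + r)*(2*r))/2 = -2 + (2*r*(6 + r))/2 = -2 + r*(6 + r))
t(d) = -7 + d² + 6*d (t(d) = (-2 + (-2 + d² + 6*d)) - 3 = (-4 + d² + 6*d) - 3 = -7 + d² + 6*d)
t(7) + (45 + 4)*(-53) = (-7 + 7² + 6*7) + (45 + 4)*(-53) = (-7 + 49 + 42) + 49*(-53) = 84 - 2597 = -2513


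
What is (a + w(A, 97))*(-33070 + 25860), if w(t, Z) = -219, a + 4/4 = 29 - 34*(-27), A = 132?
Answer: -5241670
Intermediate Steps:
a = 946 (a = -1 + (29 - 34*(-27)) = -1 + (29 + 918) = -1 + 947 = 946)
(a + w(A, 97))*(-33070 + 25860) = (946 - 219)*(-33070 + 25860) = 727*(-7210) = -5241670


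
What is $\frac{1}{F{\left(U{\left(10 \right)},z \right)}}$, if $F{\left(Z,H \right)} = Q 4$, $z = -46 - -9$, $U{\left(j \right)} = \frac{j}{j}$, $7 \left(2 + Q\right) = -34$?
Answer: $- \frac{7}{192} \approx -0.036458$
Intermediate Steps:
$Q = - \frac{48}{7}$ ($Q = -2 + \frac{1}{7} \left(-34\right) = -2 - \frac{34}{7} = - \frac{48}{7} \approx -6.8571$)
$U{\left(j \right)} = 1$
$z = -37$ ($z = -46 + 9 = -37$)
$F{\left(Z,H \right)} = - \frac{192}{7}$ ($F{\left(Z,H \right)} = \left(- \frac{48}{7}\right) 4 = - \frac{192}{7}$)
$\frac{1}{F{\left(U{\left(10 \right)},z \right)}} = \frac{1}{- \frac{192}{7}} = - \frac{7}{192}$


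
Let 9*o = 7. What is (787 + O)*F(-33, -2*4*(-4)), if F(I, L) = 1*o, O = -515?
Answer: 1904/9 ≈ 211.56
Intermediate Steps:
o = 7/9 (o = (1/9)*7 = 7/9 ≈ 0.77778)
F(I, L) = 7/9 (F(I, L) = 1*(7/9) = 7/9)
(787 + O)*F(-33, -2*4*(-4)) = (787 - 515)*(7/9) = 272*(7/9) = 1904/9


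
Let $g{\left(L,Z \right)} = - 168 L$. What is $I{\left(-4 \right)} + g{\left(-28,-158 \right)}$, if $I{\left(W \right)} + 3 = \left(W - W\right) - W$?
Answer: $4705$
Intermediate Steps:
$I{\left(W \right)} = -3 - W$ ($I{\left(W \right)} = -3 + \left(\left(W - W\right) - W\right) = -3 + \left(0 - W\right) = -3 - W$)
$I{\left(-4 \right)} + g{\left(-28,-158 \right)} = \left(-3 - -4\right) - -4704 = \left(-3 + 4\right) + 4704 = 1 + 4704 = 4705$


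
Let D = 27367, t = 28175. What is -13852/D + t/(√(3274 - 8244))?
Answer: -13852/27367 - 805*I*√4970/142 ≈ -0.50616 - 399.66*I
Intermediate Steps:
-13852/D + t/(√(3274 - 8244)) = -13852/27367 + 28175/(√(3274 - 8244)) = -13852*1/27367 + 28175/(√(-4970)) = -13852/27367 + 28175/((I*√4970)) = -13852/27367 + 28175*(-I*√4970/4970) = -13852/27367 - 805*I*√4970/142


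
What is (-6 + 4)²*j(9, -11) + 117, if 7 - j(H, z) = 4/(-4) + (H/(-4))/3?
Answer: 152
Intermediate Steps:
j(H, z) = 8 + H/12 (j(H, z) = 7 - (4/(-4) + (H/(-4))/3) = 7 - (4*(-¼) + (H*(-¼))*(⅓)) = 7 - (-1 - H/4*(⅓)) = 7 - (-1 - H/12) = 7 + (1 + H/12) = 8 + H/12)
(-6 + 4)²*j(9, -11) + 117 = (-6 + 4)²*(8 + (1/12)*9) + 117 = (-2)²*(8 + ¾) + 117 = 4*(35/4) + 117 = 35 + 117 = 152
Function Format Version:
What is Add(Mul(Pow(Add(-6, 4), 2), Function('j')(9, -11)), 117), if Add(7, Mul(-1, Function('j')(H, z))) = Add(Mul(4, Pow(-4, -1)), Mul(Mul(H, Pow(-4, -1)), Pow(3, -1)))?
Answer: 152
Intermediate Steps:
Function('j')(H, z) = Add(8, Mul(Rational(1, 12), H)) (Function('j')(H, z) = Add(7, Mul(-1, Add(Mul(4, Pow(-4, -1)), Mul(Mul(H, Pow(-4, -1)), Pow(3, -1))))) = Add(7, Mul(-1, Add(Mul(4, Rational(-1, 4)), Mul(Mul(H, Rational(-1, 4)), Rational(1, 3))))) = Add(7, Mul(-1, Add(-1, Mul(Mul(Rational(-1, 4), H), Rational(1, 3))))) = Add(7, Mul(-1, Add(-1, Mul(Rational(-1, 12), H)))) = Add(7, Add(1, Mul(Rational(1, 12), H))) = Add(8, Mul(Rational(1, 12), H)))
Add(Mul(Pow(Add(-6, 4), 2), Function('j')(9, -11)), 117) = Add(Mul(Pow(Add(-6, 4), 2), Add(8, Mul(Rational(1, 12), 9))), 117) = Add(Mul(Pow(-2, 2), Add(8, Rational(3, 4))), 117) = Add(Mul(4, Rational(35, 4)), 117) = Add(35, 117) = 152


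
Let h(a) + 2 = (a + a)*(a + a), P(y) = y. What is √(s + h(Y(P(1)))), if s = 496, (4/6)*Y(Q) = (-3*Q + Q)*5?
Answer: √1394 ≈ 37.336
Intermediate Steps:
Y(Q) = -15*Q (Y(Q) = 3*((-3*Q + Q)*5)/2 = 3*(-2*Q*5)/2 = 3*(-10*Q)/2 = -15*Q)
h(a) = -2 + 4*a² (h(a) = -2 + (a + a)*(a + a) = -2 + (2*a)*(2*a) = -2 + 4*a²)
√(s + h(Y(P(1)))) = √(496 + (-2 + 4*(-15*1)²)) = √(496 + (-2 + 4*(-15)²)) = √(496 + (-2 + 4*225)) = √(496 + (-2 + 900)) = √(496 + 898) = √1394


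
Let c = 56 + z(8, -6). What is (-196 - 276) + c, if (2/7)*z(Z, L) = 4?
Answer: -402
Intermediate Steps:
z(Z, L) = 14 (z(Z, L) = (7/2)*4 = 14)
c = 70 (c = 56 + 14 = 70)
(-196 - 276) + c = (-196 - 276) + 70 = -472 + 70 = -402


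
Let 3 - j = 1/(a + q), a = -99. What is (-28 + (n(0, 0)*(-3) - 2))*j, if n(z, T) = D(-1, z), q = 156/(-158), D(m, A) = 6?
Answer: -380416/2633 ≈ -144.48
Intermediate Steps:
q = -78/79 (q = 156*(-1/158) = -78/79 ≈ -0.98734)
n(z, T) = 6
j = 23776/7899 (j = 3 - 1/(-99 - 78/79) = 3 - 1/(-7899/79) = 3 - 1*(-79/7899) = 3 + 79/7899 = 23776/7899 ≈ 3.0100)
(-28 + (n(0, 0)*(-3) - 2))*j = (-28 + (6*(-3) - 2))*(23776/7899) = (-28 + (-18 - 2))*(23776/7899) = (-28 - 20)*(23776/7899) = -48*23776/7899 = -380416/2633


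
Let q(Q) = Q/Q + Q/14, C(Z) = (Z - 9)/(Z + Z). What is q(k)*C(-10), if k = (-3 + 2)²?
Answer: 57/56 ≈ 1.0179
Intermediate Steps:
C(Z) = (-9 + Z)/(2*Z) (C(Z) = (-9 + Z)/((2*Z)) = (-9 + Z)*(1/(2*Z)) = (-9 + Z)/(2*Z))
k = 1 (k = (-1)² = 1)
q(Q) = 1 + Q/14 (q(Q) = 1 + Q*(1/14) = 1 + Q/14)
q(k)*C(-10) = (1 + (1/14)*1)*((½)*(-9 - 10)/(-10)) = (1 + 1/14)*((½)*(-⅒)*(-19)) = (15/14)*(19/20) = 57/56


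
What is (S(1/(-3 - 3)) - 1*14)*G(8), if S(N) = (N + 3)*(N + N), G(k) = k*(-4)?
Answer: 4304/9 ≈ 478.22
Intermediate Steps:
G(k) = -4*k
S(N) = 2*N*(3 + N) (S(N) = (3 + N)*(2*N) = 2*N*(3 + N))
(S(1/(-3 - 3)) - 1*14)*G(8) = (2*(3 + 1/(-3 - 3))/(-3 - 3) - 1*14)*(-4*8) = (2*(3 + 1/(-6))/(-6) - 14)*(-32) = (2*(-⅙)*(3 - ⅙) - 14)*(-32) = (2*(-⅙)*(17/6) - 14)*(-32) = (-17/18 - 14)*(-32) = -269/18*(-32) = 4304/9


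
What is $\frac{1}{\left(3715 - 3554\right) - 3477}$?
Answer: $- \frac{1}{3316} \approx -0.00030157$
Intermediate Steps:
$\frac{1}{\left(3715 - 3554\right) - 3477} = \frac{1}{161 - 3477} = \frac{1}{-3316} = - \frac{1}{3316}$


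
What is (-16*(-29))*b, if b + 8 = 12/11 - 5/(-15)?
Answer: -100688/33 ≈ -3051.2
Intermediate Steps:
b = -217/33 (b = -8 + (12/11 - 5/(-15)) = -8 + (12*(1/11) - 5*(-1/15)) = -8 + (12/11 + ⅓) = -8 + 47/33 = -217/33 ≈ -6.5758)
(-16*(-29))*b = -16*(-29)*(-217/33) = 464*(-217/33) = -100688/33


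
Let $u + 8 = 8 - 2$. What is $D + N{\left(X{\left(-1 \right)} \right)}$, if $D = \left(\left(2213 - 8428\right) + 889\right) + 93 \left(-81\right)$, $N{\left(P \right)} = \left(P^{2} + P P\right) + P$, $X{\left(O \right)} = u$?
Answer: $-12853$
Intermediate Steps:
$u = -2$ ($u = -8 + \left(8 - 2\right) = -8 + 6 = -2$)
$X{\left(O \right)} = -2$
$N{\left(P \right)} = P + 2 P^{2}$ ($N{\left(P \right)} = \left(P^{2} + P^{2}\right) + P = 2 P^{2} + P = P + 2 P^{2}$)
$D = -12859$ ($D = \left(\left(2213 - 8428\right) + 889\right) - 7533 = \left(-6215 + 889\right) - 7533 = -5326 - 7533 = -12859$)
$D + N{\left(X{\left(-1 \right)} \right)} = -12859 - 2 \left(1 + 2 \left(-2\right)\right) = -12859 - 2 \left(1 - 4\right) = -12859 - -6 = -12859 + 6 = -12853$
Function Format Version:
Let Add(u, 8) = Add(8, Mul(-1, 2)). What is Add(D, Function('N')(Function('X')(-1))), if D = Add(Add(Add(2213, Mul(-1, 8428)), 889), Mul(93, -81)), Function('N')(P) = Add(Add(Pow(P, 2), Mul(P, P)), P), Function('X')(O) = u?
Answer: -12853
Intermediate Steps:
u = -2 (u = Add(-8, Add(8, Mul(-1, 2))) = Add(-8, Add(8, -2)) = Add(-8, 6) = -2)
Function('X')(O) = -2
Function('N')(P) = Add(P, Mul(2, Pow(P, 2))) (Function('N')(P) = Add(Add(Pow(P, 2), Pow(P, 2)), P) = Add(Mul(2, Pow(P, 2)), P) = Add(P, Mul(2, Pow(P, 2))))
D = -12859 (D = Add(Add(Add(2213, -8428), 889), -7533) = Add(Add(-6215, 889), -7533) = Add(-5326, -7533) = -12859)
Add(D, Function('N')(Function('X')(-1))) = Add(-12859, Mul(-2, Add(1, Mul(2, -2)))) = Add(-12859, Mul(-2, Add(1, -4))) = Add(-12859, Mul(-2, -3)) = Add(-12859, 6) = -12853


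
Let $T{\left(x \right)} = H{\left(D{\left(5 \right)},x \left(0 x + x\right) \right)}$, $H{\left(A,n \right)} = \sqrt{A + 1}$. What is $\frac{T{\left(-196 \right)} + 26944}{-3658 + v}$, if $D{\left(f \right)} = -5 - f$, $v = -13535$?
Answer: $- \frac{26944}{17193} - \frac{i}{5731} \approx -1.5672 - 0.00017449 i$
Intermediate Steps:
$H{\left(A,n \right)} = \sqrt{1 + A}$
$T{\left(x \right)} = 3 i$ ($T{\left(x \right)} = \sqrt{1 - 10} = \sqrt{-9} = 3 i$)
$\frac{T{\left(-196 \right)} + 26944}{-3658 + v} = \frac{3 i + 26944}{-3658 - 13535} = \frac{26944 + 3 i}{-17193} = \left(26944 + 3 i\right) \left(- \frac{1}{17193}\right) = - \frac{26944}{17193} - \frac{i}{5731}$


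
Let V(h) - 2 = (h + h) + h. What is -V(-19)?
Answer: 55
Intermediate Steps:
V(h) = 2 + 3*h (V(h) = 2 + ((h + h) + h) = 2 + (2*h + h) = 2 + 3*h)
-V(-19) = -(2 + 3*(-19)) = -(2 - 57) = -1*(-55) = 55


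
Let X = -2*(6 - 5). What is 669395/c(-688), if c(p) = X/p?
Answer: 230271880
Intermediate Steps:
X = -2 (X = -2*1 = -2)
c(p) = -2/p
669395/c(-688) = 669395/((-2/(-688))) = 669395/((-2*(-1/688))) = 669395/(1/344) = 669395*344 = 230271880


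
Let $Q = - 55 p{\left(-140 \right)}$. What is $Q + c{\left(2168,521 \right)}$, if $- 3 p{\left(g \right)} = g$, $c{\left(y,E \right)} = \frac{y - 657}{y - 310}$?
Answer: $- \frac{14302067}{5574} \approx -2565.9$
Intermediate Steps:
$c{\left(y,E \right)} = \frac{-657 + y}{-310 + y}$
$p{\left(g \right)} = - \frac{g}{3}$
$Q = - \frac{7700}{3}$ ($Q = - 55 \left(\left(- \frac{1}{3}\right) \left(-140\right)\right) = \left(-55\right) \frac{140}{3} = - \frac{7700}{3} \approx -2566.7$)
$Q + c{\left(2168,521 \right)} = - \frac{7700}{3} + \frac{-657 + 2168}{-310 + 2168} = - \frac{7700}{3} + \frac{1}{1858} \cdot 1511 = - \frac{7700}{3} + \frac{1511}{1858} = - \frac{14302067}{5574}$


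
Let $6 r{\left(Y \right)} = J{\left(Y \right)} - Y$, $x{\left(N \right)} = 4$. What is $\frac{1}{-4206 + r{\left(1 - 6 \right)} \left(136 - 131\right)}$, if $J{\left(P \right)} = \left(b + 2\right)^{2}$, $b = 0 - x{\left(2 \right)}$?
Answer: $- \frac{2}{8397} \approx -0.00023818$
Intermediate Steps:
$b = -4$ ($b = 0 - 4 = -4$)
$J{\left(P \right)} = 4$ ($J{\left(P \right)} = \left(-4 + 2\right)^{2} = \left(-2\right)^{2} = 4$)
$r{\left(Y \right)} = \frac{2}{3} - \frac{Y}{6}$ ($r{\left(Y \right)} = \frac{4 - Y}{6} = \frac{2}{3} - \frac{Y}{6}$)
$\frac{1}{-4206 + r{\left(1 - 6 \right)} \left(136 - 131\right)} = \frac{1}{-4206 + \left(\frac{2}{3} - \frac{1 - 6}{6}\right) \left(136 - 131\right)} = \frac{1}{-4206 + \left(\frac{2}{3} - - \frac{5}{6}\right) 5} = \frac{1}{-4206 + \left(\frac{2}{3} + \frac{5}{6}\right) 5} = \frac{1}{-4206 + \frac{3}{2} \cdot 5} = \frac{1}{-4206 + \frac{15}{2}} = \frac{1}{- \frac{8397}{2}} = - \frac{2}{8397}$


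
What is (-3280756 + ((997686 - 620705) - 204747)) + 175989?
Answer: -2932533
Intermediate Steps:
(-3280756 + ((997686 - 620705) - 204747)) + 175989 = (-3280756 + (376981 - 204747)) + 175989 = (-3280756 + 172234) + 175989 = -3108522 + 175989 = -2932533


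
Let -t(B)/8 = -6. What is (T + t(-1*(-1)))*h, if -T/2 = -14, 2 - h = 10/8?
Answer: 57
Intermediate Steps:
t(B) = 48 (t(B) = -8*(-6) = 48)
h = ¾ (h = 2 - 10/8 = 2 - 1*5/4 = 2 - 5/4 = ¾ ≈ 0.75000)
T = 28 (T = -2*(-14) = 28)
(T + t(-1*(-1)))*h = (28 + 48)*(¾) = 76*(¾) = 57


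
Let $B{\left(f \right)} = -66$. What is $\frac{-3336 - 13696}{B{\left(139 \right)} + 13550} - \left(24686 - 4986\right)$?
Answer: $- \frac{66412958}{3371} \approx -19701.0$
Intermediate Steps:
$\frac{-3336 - 13696}{B{\left(139 \right)} + 13550} - \left(24686 - 4986\right) = \frac{-3336 - 13696}{-66 + 13550} - \left(24686 - 4986\right) = - \frac{17032}{13484} - \left(24686 - 4986\right) = \left(-17032\right) \frac{1}{13484} - 19700 = - \frac{4258}{3371} - 19700 = - \frac{66412958}{3371}$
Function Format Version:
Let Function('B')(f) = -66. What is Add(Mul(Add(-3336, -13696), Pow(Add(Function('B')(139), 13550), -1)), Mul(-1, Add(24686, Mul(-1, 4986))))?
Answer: Rational(-66412958, 3371) ≈ -19701.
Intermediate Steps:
Add(Mul(Add(-3336, -13696), Pow(Add(Function('B')(139), 13550), -1)), Mul(-1, Add(24686, Mul(-1, 4986)))) = Add(Mul(Add(-3336, -13696), Pow(Add(-66, 13550), -1)), Mul(-1, Add(24686, Mul(-1, 4986)))) = Add(Mul(-17032, Pow(13484, -1)), Mul(-1, Add(24686, -4986))) = Add(Mul(-17032, Rational(1, 13484)), Mul(-1, 19700)) = Add(Rational(-4258, 3371), -19700) = Rational(-66412958, 3371)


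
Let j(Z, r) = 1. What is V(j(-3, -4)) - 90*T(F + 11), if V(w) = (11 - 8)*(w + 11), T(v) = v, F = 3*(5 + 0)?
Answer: -2304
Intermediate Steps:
F = 15 (F = 3*5 = 15)
V(w) = 33 + 3*w (V(w) = 3*(11 + w) = 33 + 3*w)
V(j(-3, -4)) - 90*T(F + 11) = (33 + 3*1) - 90*(15 + 11) = (33 + 3) - 90*26 = 36 - 2340 = -2304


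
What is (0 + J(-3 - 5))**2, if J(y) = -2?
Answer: 4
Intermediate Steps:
(0 + J(-3 - 5))**2 = (0 - 2)**2 = (-2)**2 = 4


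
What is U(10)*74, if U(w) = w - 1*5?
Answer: 370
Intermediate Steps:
U(w) = -5 + w (U(w) = w - 5 = -5 + w)
U(10)*74 = (-5 + 10)*74 = 5*74 = 370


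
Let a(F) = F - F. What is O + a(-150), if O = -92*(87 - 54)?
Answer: -3036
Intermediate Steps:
a(F) = 0
O = -3036 (O = -92*33 = -3036)
O + a(-150) = -3036 + 0 = -3036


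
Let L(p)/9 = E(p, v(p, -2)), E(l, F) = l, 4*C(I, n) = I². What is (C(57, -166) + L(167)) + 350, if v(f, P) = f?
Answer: 10661/4 ≈ 2665.3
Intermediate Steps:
C(I, n) = I²/4
L(p) = 9*p
(C(57, -166) + L(167)) + 350 = ((¼)*57² + 9*167) + 350 = ((¼)*3249 + 1503) + 350 = (3249/4 + 1503) + 350 = 9261/4 + 350 = 10661/4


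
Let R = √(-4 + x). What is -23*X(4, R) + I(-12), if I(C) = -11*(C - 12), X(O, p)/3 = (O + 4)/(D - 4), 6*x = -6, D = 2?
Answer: 540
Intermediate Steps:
x = -1 (x = (⅙)*(-6) = -1)
R = I*√5 (R = √(-4 - 1) = √(-5) = I*√5 ≈ 2.2361*I)
X(O, p) = -6 - 3*O/2 (X(O, p) = 3*((O + 4)/(2 - 4)) = 3*((4 + O)/(-2)) = 3*((4 + O)*(-½)) = 3*(-2 - O/2) = -6 - 3*O/2)
I(C) = 132 - 11*C (I(C) = -11*(-12 + C) = 132 - 11*C)
-23*X(4, R) + I(-12) = -23*(-6 - 3/2*4) + (132 - 11*(-12)) = -23*(-6 - 6) + (132 + 132) = -23*(-12) + 264 = 276 + 264 = 540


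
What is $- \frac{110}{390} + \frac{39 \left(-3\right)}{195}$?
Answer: $- \frac{172}{195} \approx -0.88205$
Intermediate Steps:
$- \frac{110}{390} + \frac{39 \left(-3\right)}{195} = \left(-110\right) \frac{1}{390} - \frac{3}{5} = - \frac{11}{39} - \frac{3}{5} = - \frac{172}{195}$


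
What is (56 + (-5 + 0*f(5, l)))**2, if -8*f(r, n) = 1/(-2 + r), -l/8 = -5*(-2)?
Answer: 2601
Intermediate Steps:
l = -80 (l = -(-40)*(-2) = -8*10 = -80)
f(r, n) = -1/(8*(-2 + r))
(56 + (-5 + 0*f(5, l)))**2 = (56 + (-5 + 0*(-1/(-16 + 8*5))))**2 = (56 + (-5 + 0*(-1/(-16 + 40))))**2 = (56 + (-5 + 0*(-1/24)))**2 = (56 + (-5 + 0))**2 = (56 - 5)**2 = 51**2 = 2601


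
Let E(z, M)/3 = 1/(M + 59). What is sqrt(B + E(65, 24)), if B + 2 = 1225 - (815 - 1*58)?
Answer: sqrt(3210523)/83 ≈ 21.588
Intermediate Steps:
E(z, M) = 3/(59 + M) (E(z, M) = 3/(M + 59) = 3/(59 + M))
B = 466 (B = -2 + (1225 - (815 - 1*58)) = -2 + (1225 - (815 - 58)) = -2 + (1225 - 1*757) = -2 + (1225 - 757) = -2 + 468 = 466)
sqrt(B + E(65, 24)) = sqrt(466 + 3/(59 + 24)) = sqrt(466 + 3/83) = sqrt(38681/83) = sqrt(3210523)/83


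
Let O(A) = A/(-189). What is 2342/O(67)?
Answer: -442638/67 ≈ -6606.5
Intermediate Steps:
O(A) = -A/189 (O(A) = A*(-1/189) = -A/189)
2342/O(67) = 2342/((-1/189*67)) = 2342/(-67/189) = 2342*(-189/67) = -442638/67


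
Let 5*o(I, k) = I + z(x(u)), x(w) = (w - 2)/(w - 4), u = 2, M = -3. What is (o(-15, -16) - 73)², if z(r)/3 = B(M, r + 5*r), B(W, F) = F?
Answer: 5776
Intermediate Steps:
x(w) = (-2 + w)/(-4 + w)
z(r) = 18*r (z(r) = 3*(r + 5*r) = 3*(6*r) = 18*r)
o(I, k) = I/5 (o(I, k) = (I + 18*((-2 + 2)/(-4 + 2)))/5 = (I + 18*(0/(-2)))/5 = (I + 18*(-½*0))/5 = (I + 18*0)/5 = (I + 0)/5 = I/5)
(o(-15, -16) - 73)² = ((⅕)*(-15) - 73)² = (-3 - 73)² = (-76)² = 5776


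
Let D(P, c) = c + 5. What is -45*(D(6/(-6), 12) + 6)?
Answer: -1035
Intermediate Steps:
D(P, c) = 5 + c
-45*(D(6/(-6), 12) + 6) = -45*((5 + 12) + 6) = -45*(17 + 6) = -45*23 = -1035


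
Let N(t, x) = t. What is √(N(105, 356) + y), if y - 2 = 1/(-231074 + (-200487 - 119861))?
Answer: √32535085211566/551422 ≈ 10.344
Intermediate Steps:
y = 1102843/551422 (y = 2 + 1/(-231074 + (-200487 - 119861)) = 2 + 1/(-231074 - 320348) = 2 + 1/(-551422) = 2 - 1/551422 = 1102843/551422 ≈ 2.0000)
√(N(105, 356) + y) = √(105 + 1102843/551422) = √(59002153/551422) = √32535085211566/551422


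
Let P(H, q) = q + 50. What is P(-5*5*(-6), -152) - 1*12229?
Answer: -12331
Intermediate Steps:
P(H, q) = 50 + q
P(-5*5*(-6), -152) - 1*12229 = (50 - 152) - 1*12229 = -102 - 12229 = -12331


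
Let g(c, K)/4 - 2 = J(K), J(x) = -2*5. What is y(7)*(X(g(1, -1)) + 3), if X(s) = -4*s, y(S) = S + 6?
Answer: 1703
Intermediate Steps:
J(x) = -10
y(S) = 6 + S
g(c, K) = -32 (g(c, K) = 8 + 4*(-10) = 8 - 40 = -32)
y(7)*(X(g(1, -1)) + 3) = (6 + 7)*(-4*(-32) + 3) = 13*(128 + 3) = 13*131 = 1703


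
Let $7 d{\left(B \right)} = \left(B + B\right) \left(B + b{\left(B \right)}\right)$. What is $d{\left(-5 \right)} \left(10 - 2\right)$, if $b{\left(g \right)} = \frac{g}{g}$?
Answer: $\frac{320}{7} \approx 45.714$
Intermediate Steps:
$b{\left(g \right)} = 1$
$d{\left(B \right)} = \frac{2 B \left(1 + B\right)}{7}$ ($d{\left(B \right)} = \frac{\left(B + B\right) \left(B + 1\right)}{7} = \frac{2 B \left(1 + B\right)}{7}$)
$d{\left(-5 \right)} \left(10 - 2\right) = \frac{2}{7} \left(-5\right) \left(1 - 5\right) \left(10 - 2\right) = \frac{2}{7} \left(-5\right) \left(-4\right) 8 = \frac{40}{7} \cdot 8 = \frac{320}{7}$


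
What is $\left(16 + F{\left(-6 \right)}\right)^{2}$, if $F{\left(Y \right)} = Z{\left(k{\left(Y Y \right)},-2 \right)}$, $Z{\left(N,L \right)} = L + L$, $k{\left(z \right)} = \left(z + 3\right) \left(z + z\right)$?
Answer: $144$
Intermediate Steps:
$k{\left(z \right)} = 2 z \left(3 + z\right)$ ($k{\left(z \right)} = \left(3 + z\right) 2 z = 2 z \left(3 + z\right)$)
$Z{\left(N,L \right)} = 2 L$
$F{\left(Y \right)} = -4$ ($F{\left(Y \right)} = 2 \left(-2\right) = -4$)
$\left(16 + F{\left(-6 \right)}\right)^{2} = \left(16 - 4\right)^{2} = 12^{2} = 144$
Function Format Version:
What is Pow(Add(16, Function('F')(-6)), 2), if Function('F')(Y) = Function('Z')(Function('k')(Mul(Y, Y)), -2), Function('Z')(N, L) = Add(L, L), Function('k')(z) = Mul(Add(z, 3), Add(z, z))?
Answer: 144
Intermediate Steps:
Function('k')(z) = Mul(2, z, Add(3, z)) (Function('k')(z) = Mul(Add(3, z), Mul(2, z)) = Mul(2, z, Add(3, z)))
Function('Z')(N, L) = Mul(2, L)
Function('F')(Y) = -4 (Function('F')(Y) = Mul(2, -2) = -4)
Pow(Add(16, Function('F')(-6)), 2) = Pow(Add(16, -4), 2) = Pow(12, 2) = 144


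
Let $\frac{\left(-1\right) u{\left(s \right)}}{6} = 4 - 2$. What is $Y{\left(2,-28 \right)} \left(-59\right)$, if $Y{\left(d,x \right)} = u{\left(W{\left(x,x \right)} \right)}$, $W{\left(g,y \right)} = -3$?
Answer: $708$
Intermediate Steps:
$u{\left(s \right)} = -12$ ($u{\left(s \right)} = - 6 \left(4 - 2\right) = \left(-6\right) 2 = -12$)
$Y{\left(d,x \right)} = -12$
$Y{\left(2,-28 \right)} \left(-59\right) = \left(-12\right) \left(-59\right) = 708$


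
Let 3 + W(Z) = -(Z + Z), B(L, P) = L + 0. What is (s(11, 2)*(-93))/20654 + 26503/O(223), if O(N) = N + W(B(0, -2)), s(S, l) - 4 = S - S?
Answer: 273655561/2271940 ≈ 120.45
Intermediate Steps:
B(L, P) = L
s(S, l) = 4 (s(S, l) = 4 + (S - S) = 4 + 0 = 4)
W(Z) = -3 - 2*Z (W(Z) = -3 - (Z + Z) = -3 - 2*Z)
O(N) = -3 + N (O(N) = N + (-3 - 2*0) = N + (-3 + 0) = N - 3 = -3 + N)
(s(11, 2)*(-93))/20654 + 26503/O(223) = (4*(-93))/20654 + 26503/(-3 + 223) = -372*1/20654 + 26503/220 = -186/10327 + 26503*(1/220) = -186/10327 + 26503/220 = 273655561/2271940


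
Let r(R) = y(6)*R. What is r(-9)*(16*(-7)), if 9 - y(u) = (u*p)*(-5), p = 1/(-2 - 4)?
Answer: 4032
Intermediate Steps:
p = -⅙ (p = 1/(-6) = -⅙ ≈ -0.16667)
y(u) = 9 - 5*u/6 (y(u) = 9 - u*(-⅙)*(-5) = 9 - (-u/6)*(-5) = 9 - 5*u/6)
r(R) = 4*R (r(R) = (9 - ⅚*6)*R = (9 - 5)*R = 4*R)
r(-9)*(16*(-7)) = (4*(-9))*(16*(-7)) = -36*(-112) = 4032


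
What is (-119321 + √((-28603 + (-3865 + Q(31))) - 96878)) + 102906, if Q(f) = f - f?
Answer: -16415 + I*√129346 ≈ -16415.0 + 359.65*I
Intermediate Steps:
Q(f) = 0
(-119321 + √((-28603 + (-3865 + Q(31))) - 96878)) + 102906 = (-119321 + √((-28603 + (-3865 + 0)) - 96878)) + 102906 = (-119321 + √((-28603 - 3865) - 96878)) + 102906 = (-119321 + √(-32468 - 96878)) + 102906 = (-119321 + √(-129346)) + 102906 = (-119321 + I*√129346) + 102906 = -16415 + I*√129346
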